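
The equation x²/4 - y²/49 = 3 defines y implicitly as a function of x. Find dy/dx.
Take d/dx of both sides. Since y is implicitly a function of x, the chain rule attaches a y' = dy/dx factor whenever we differentiate through y.

Set F(x, y) = (left side) − (right side), so the curve is F = 0. Differentiating each term of F:
  d/dx[x^2/4] = x/2
  d/dx[-y^2/49] = -2y·y'/49
  d/dx[-3] = 0

Collecting, the y'-free part is the partial derivative in x and the y' coefficient is the partial derivative in y:
  ∂F/∂x = x/2
  ∂F/∂y = -2y/49

so d/dx[F(x, y(x))] = ∂F/∂x + (∂F/∂y)·y' = 0. Rearranging,
  dy/dx = -(∂F/∂x)/(∂F/∂y) = -(x/2)/(-2y/49) = 49x/(4y)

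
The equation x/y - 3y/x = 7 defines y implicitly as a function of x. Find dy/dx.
Apply d/dx to both sides, remembering that y depends on x. Each occurrence of y therefore brings in a y' = dy/dx via the chain rule.

With F(x, y) equal to the left-hand side minus the right, differentiate F term by term:
  d/dx[x/y] = -x·y'/y^2 + 1/y
  d/dx[-3y/x] = -3·y'/x + 3y/x^2
  d/dx[-7] = 0
Adding these up, d/dx[F] = 0 becomes
  (1/y + 3y/x^2) + (-x/y^2 - 3/x)·y' = 0,
so isolating y',
  dy/dx = -(1/y + 3y/x^2)/(-x/y^2 - 3/x)
        = -((x^2 + 3y^2)/(x^2y))/(-(x^2 + 3y^2)/(xy^2)) = y/x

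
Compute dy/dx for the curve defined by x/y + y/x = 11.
Apply d/dx to both sides, remembering that y depends on x. Each occurrence of y therefore brings in a y' = dy/dx via the chain rule.

With F(x, y) equal to the left-hand side minus the right, differentiate F term by term:
  d/dx[x/y] = -x·y'/y^2 + 1/y
  d/dx[y/x] = y'/x - y/x^2
  d/dx[-11] = 0
Adding these up, d/dx[F] = 0 becomes
  (1/y - y/x^2) + (-x/y^2 + 1/x)·y' = 0,
so isolating y',
  dy/dx = -(1/y - y/x^2)/(-x/y^2 + 1/x)
        = -((x - y)(x + y)/(x^2y))/(-(x - y)(x + y)/(xy^2)) = y/x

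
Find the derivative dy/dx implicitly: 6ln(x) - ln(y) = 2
Take d/dx of both sides. Since y is implicitly a function of x, the chain rule attaches a y' = dy/dx factor whenever we differentiate through y.

Set F(x, y) = (left side) − (right side), so the curve is F = 0. Differentiating each term of F:
  d/dx[6ln(x)] = 6/x
  d/dx[-ln(y)] = -y'/y
  d/dx[-2] = 0

Collecting, the y'-free part is the partial derivative in x and the y' coefficient is the partial derivative in y:
  ∂F/∂x = 6/x
  ∂F/∂y = -1/y

so d/dx[F(x, y(x))] = ∂F/∂x + (∂F/∂y)·y' = 0. Rearranging,
  dy/dx = -(∂F/∂x)/(∂F/∂y) = -(6/x)/(-1/y) = 6y/x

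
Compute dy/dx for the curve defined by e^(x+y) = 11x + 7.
Take d/dx of both sides. Since y is implicitly a function of x, the chain rule attaches a y' = dy/dx factor whenever we differentiate through y.

Set F(x, y) = (left side) − (right side), so the curve is F = 0. Differentiating each term of F:
  d/dx[-11x] = -11
  d/dx[e^(x + y)] = (y' + 1)·e^(x + y)
  d/dx[-7] = 0

Collecting, the y'-free part is the partial derivative in x and the y' coefficient is the partial derivative in y:
  ∂F/∂x = e^(x + y) - 11
  ∂F/∂y = e^(x + y)

so d/dx[F(x, y(x))] = ∂F/∂x + (∂F/∂y)·y' = 0. Rearranging,
  dy/dx = -(∂F/∂x)/(∂F/∂y) = -(e^(x + y) - 11)/(e^(x + y)) = 11e^(-x - y) - 1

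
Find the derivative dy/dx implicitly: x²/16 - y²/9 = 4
Differentiate the relation implicitly: treat y = y(x) and apply the chain rule, so every y-derivative picks up a y' = dy/dx factor.

With everything moved to the left-hand side, differentiate term by term:
  d/dx[x^2/16] = x/8
  d/dx[-y^2/9] = -2y·y'/9
  d/dx[-4] = 0

Separating the contributions that come from x directly and those that come through y:
  without y':      x/8
  multiplying y':  -2y/9

so (x/8) + (-2y/9)·y' = 0, and therefore
  dy/dx = -(x/8)/(-2y/9) = 9x/(16y)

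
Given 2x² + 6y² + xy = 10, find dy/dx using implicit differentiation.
Differentiate both sides with respect to x, treating y as y(x). By the chain rule, any term containing y contributes a factor of y' = dy/dx when we differentiate it.

Move every term to one side and write the relation as F(x, y) = 0. Term by term,
  d/dx[2x^2] = 4x
  d/dx[xy] = x·y' + y
  d/dx[6y^2] = 12y·y'
  d/dx[-10] = 0

The pieces without y' make up ∂F/∂x and the coefficient of y' is ∂F/∂y:
  ∂F/∂x = 4x + y,
  ∂F/∂y = x + 12y.

Since d/dx[F] = ∂F/∂x + (∂F/∂y)·y' = 0, solve for y':
  (∂F/∂y)·y' = -∂F/∂x
  dy/dx = -(∂F/∂x)/(∂F/∂y) = -(4x + y)/(x + 12y) = (-4x - y)/(x + 12y)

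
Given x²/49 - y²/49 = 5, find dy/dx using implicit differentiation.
Differentiate both sides with respect to x, treating y as y(x). By the chain rule, any term containing y contributes a factor of y' = dy/dx when we differentiate it.

Move every term to one side and write the relation as F(x, y) = 0. Term by term,
  d/dx[x^2/49] = 2x/49
  d/dx[-y^2/49] = -2y·y'/49
  d/dx[-5] = 0

The pieces without y' make up ∂F/∂x and the coefficient of y' is ∂F/∂y:
  ∂F/∂x = 2x/49,
  ∂F/∂y = -2y/49.

Since d/dx[F] = ∂F/∂x + (∂F/∂y)·y' = 0, solve for y':
  (∂F/∂y)·y' = -∂F/∂x
  dy/dx = -(∂F/∂x)/(∂F/∂y) = -(2x/49)/(-2y/49) = x/y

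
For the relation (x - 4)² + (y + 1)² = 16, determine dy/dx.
Take d/dx of both sides. Since y is implicitly a function of x, the chain rule attaches a y' = dy/dx factor whenever we differentiate through y.

Set F(x, y) = (left side) − (right side), so the curve is F = 0. Differentiating each term of F:
  d/dx[(x - 4)^2] = 2x - 8
  d/dx[(y + 1)^2] = 2·y'(y + 1)
  d/dx[-16] = 0

Collecting, the y'-free part is the partial derivative in x and the y' coefficient is the partial derivative in y:
  ∂F/∂x = 2x - 8
  ∂F/∂y = 2y + 2

so d/dx[F(x, y(x))] = ∂F/∂x + (∂F/∂y)·y' = 0. Rearranging,
  dy/dx = -(∂F/∂x)/(∂F/∂y) = -(2x - 8)/(2y + 2) = (4 - x)/(y + 1)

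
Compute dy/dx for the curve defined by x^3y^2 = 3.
Take d/dx of both sides. Since y is implicitly a function of x, the chain rule attaches a y' = dy/dx factor whenever we differentiate through y.

Set F(x, y) = (left side) − (right side), so the curve is F = 0. Differentiating each term of F:
  d/dx[x^3y^2] = 2x^3y·y' + 3x^2y^2
  d/dx[-3] = 0

Collecting, the y'-free part is the partial derivative in x and the y' coefficient is the partial derivative in y:
  ∂F/∂x = 3x^2y^2
  ∂F/∂y = 2x^3y

so d/dx[F(x, y(x))] = ∂F/∂x + (∂F/∂y)·y' = 0. Rearranging,
  dy/dx = -(∂F/∂x)/(∂F/∂y) = -(3x^2y^2)/(2x^3y) = -3y/(2x)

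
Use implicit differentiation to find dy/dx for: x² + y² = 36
Differentiate both sides with respect to x, treating y as y(x). By the chain rule, any term containing y contributes a factor of y' = dy/dx when we differentiate it.

Move every term to one side and write the relation as F(x, y) = 0. Term by term,
  d/dx[x^2] = 2x
  d/dx[y^2] = 2y·y'
  d/dx[-36] = 0

The pieces without y' make up ∂F/∂x and the coefficient of y' is ∂F/∂y:
  ∂F/∂x = 2x,
  ∂F/∂y = 2y.

Since d/dx[F] = ∂F/∂x + (∂F/∂y)·y' = 0, solve for y':
  (∂F/∂y)·y' = -∂F/∂x
  dy/dx = -(∂F/∂x)/(∂F/∂y) = -(2x)/(2y) = -x/y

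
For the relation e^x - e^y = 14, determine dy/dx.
Differentiate both sides with respect to x, treating y as y(x). By the chain rule, any term containing y contributes a factor of y' = dy/dx when we differentiate it.

Move every term to one side and write the relation as F(x, y) = 0. Term by term,
  d/dx[e^(x)] = e^(x)
  d/dx[-e^(y)] = -y'·e^(y)
  d/dx[-14] = 0

The pieces without y' make up ∂F/∂x and the coefficient of y' is ∂F/∂y:
  ∂F/∂x = e^(x),
  ∂F/∂y = -e^(y).

Since d/dx[F] = ∂F/∂x + (∂F/∂y)·y' = 0, solve for y':
  (∂F/∂y)·y' = -∂F/∂x
  dy/dx = -(∂F/∂x)/(∂F/∂y) = -(e^(x))/(-e^(y)) = e^(x - y)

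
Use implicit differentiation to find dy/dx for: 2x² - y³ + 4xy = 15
Take d/dx of both sides. Since y is implicitly a function of x, the chain rule attaches a y' = dy/dx factor whenever we differentiate through y.

Set F(x, y) = (left side) − (right side), so the curve is F = 0. Differentiating each term of F:
  d/dx[2x^2] = 4x
  d/dx[4xy] = 4x·y' + 4y
  d/dx[-y^3] = -3y^2·y'
  d/dx[-15] = 0

Collecting, the y'-free part is the partial derivative in x and the y' coefficient is the partial derivative in y:
  ∂F/∂x = 4x + 4y
  ∂F/∂y = 4x - 3y^2

so d/dx[F(x, y(x))] = ∂F/∂x + (∂F/∂y)·y' = 0. Rearranging,
  dy/dx = -(∂F/∂x)/(∂F/∂y) = -(4x + 4y)/(4x - 3y^2) = 4(-x - y)/(4x - 3y^2)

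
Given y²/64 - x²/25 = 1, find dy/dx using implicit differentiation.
Take d/dx of both sides. Since y is implicitly a function of x, the chain rule attaches a y' = dy/dx factor whenever we differentiate through y.

Set F(x, y) = (left side) − (right side), so the curve is F = 0. Differentiating each term of F:
  d/dx[-x^2/25] = -2x/25
  d/dx[y^2/64] = y·y'/32
  d/dx[-1] = 0

Collecting, the y'-free part is the partial derivative in x and the y' coefficient is the partial derivative in y:
  ∂F/∂x = -2x/25
  ∂F/∂y = y/32

so d/dx[F(x, y(x))] = ∂F/∂x + (∂F/∂y)·y' = 0. Rearranging,
  dy/dx = -(∂F/∂x)/(∂F/∂y) = -(-2x/25)/(y/32) = 64x/(25y)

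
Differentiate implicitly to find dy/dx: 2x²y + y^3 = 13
Take d/dx of both sides. Since y is implicitly a function of x, the chain rule attaches a y' = dy/dx factor whenever we differentiate through y.

Set F(x, y) = (left side) − (right side), so the curve is F = 0. Differentiating each term of F:
  d/dx[2x^2y] = 2x^2·y' + 4xy
  d/dx[y^3] = 3y^2·y'
  d/dx[-13] = 0

Collecting, the y'-free part is the partial derivative in x and the y' coefficient is the partial derivative in y:
  ∂F/∂x = 4xy
  ∂F/∂y = 2x^2 + 3y^2

so d/dx[F(x, y(x))] = ∂F/∂x + (∂F/∂y)·y' = 0. Rearranging,
  dy/dx = -(∂F/∂x)/(∂F/∂y) = -(4xy)/(2x^2 + 3y^2) = -4xy/(2x^2 + 3y^2)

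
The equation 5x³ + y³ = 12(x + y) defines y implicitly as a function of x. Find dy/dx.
Take d/dx of both sides. Since y is implicitly a function of x, the chain rule attaches a y' = dy/dx factor whenever we differentiate through y.

Set F(x, y) = (left side) − (right side), so the curve is F = 0. Differentiating each term of F:
  d/dx[5x^3] = 15x^2
  d/dx[-12x] = -12
  d/dx[y^3] = 3y^2·y'
  d/dx[-12y] = -12·y'

Collecting, the y'-free part is the partial derivative in x and the y' coefficient is the partial derivative in y:
  ∂F/∂x = 15x^2 - 12
  ∂F/∂y = 3y^2 - 12

so d/dx[F(x, y(x))] = ∂F/∂x + (∂F/∂y)·y' = 0. Rearranging,
  dy/dx = -(∂F/∂x)/(∂F/∂y) = -(15x^2 - 12)/(3y^2 - 12) = (4 - 5x^2)/(y^2 - 4)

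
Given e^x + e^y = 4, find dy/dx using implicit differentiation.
Differentiate the relation implicitly: treat y = y(x) and apply the chain rule, so every y-derivative picks up a y' = dy/dx factor.

With everything moved to the left-hand side, differentiate term by term:
  d/dx[e^(x)] = e^(x)
  d/dx[e^(y)] = y'·e^(y)
  d/dx[-4] = 0

Separating the contributions that come from x directly and those that come through y:
  without y':      e^(x)
  multiplying y':  e^(y)

so (e^(x)) + (e^(y))·y' = 0, and therefore
  dy/dx = -(e^(x))/(e^(y)) = -e^(x - y)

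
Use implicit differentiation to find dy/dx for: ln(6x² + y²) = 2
Take d/dx of both sides. Since y is implicitly a function of x, the chain rule attaches a y' = dy/dx factor whenever we differentiate through y.

Set F(x, y) = (left side) − (right side), so the curve is F = 0. Differentiating each term of F:
  d/dx[ln(6x^2 + y^2)] = (12x + 2y·y')/(6x^2 + y^2)
  d/dx[-2] = 0

Collecting, the y'-free part is the partial derivative in x and the y' coefficient is the partial derivative in y:
  ∂F/∂x = 12x/(6x^2 + y^2)
  ∂F/∂y = 2y/(6x^2 + y^2)

so d/dx[F(x, y(x))] = ∂F/∂x + (∂F/∂y)·y' = 0. Rearranging,
  dy/dx = -(∂F/∂x)/(∂F/∂y) = -(12x/(6x^2 + y^2))/(2y/(6x^2 + y^2)) = -6x/y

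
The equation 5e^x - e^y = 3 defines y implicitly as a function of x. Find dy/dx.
Differentiate both sides with respect to x, treating y as y(x). By the chain rule, any term containing y contributes a factor of y' = dy/dx when we differentiate it.

Move every term to one side and write the relation as F(x, y) = 0. Term by term,
  d/dx[5e^(x)] = 5e^(x)
  d/dx[-e^(y)] = -y'·e^(y)
  d/dx[-3] = 0

The pieces without y' make up ∂F/∂x and the coefficient of y' is ∂F/∂y:
  ∂F/∂x = 5e^(x),
  ∂F/∂y = -e^(y).

Since d/dx[F] = ∂F/∂x + (∂F/∂y)·y' = 0, solve for y':
  (∂F/∂y)·y' = -∂F/∂x
  dy/dx = -(∂F/∂x)/(∂F/∂y) = -(5e^(x))/(-e^(y)) = 5e^(x - y)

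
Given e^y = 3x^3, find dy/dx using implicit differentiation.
Apply d/dx to both sides, remembering that y depends on x. Each occurrence of y therefore brings in a y' = dy/dx via the chain rule.

With F(x, y) equal to the left-hand side minus the right, differentiate F term by term:
  d/dx[-3x^3] = -9x^2
  d/dx[e^(y)] = y'·e^(y)
Adding these up, d/dx[F] = 0 becomes
  (-9x^2) + (e^(y))·y' = 0,
so isolating y',
  dy/dx = -(-9x^2)/(e^(y)) = 9x^2e^(-y)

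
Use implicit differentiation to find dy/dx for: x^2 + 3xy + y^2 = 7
Differentiate both sides with respect to x, treating y as y(x). By the chain rule, any term containing y contributes a factor of y' = dy/dx when we differentiate it.

Move every term to one side and write the relation as F(x, y) = 0. Term by term,
  d/dx[x^2] = 2x
  d/dx[3xy] = 3x·y' + 3y
  d/dx[y^2] = 2y·y'
  d/dx[-7] = 0

The pieces without y' make up ∂F/∂x and the coefficient of y' is ∂F/∂y:
  ∂F/∂x = 2x + 3y,
  ∂F/∂y = 3x + 2y.

Since d/dx[F] = ∂F/∂x + (∂F/∂y)·y' = 0, solve for y':
  (∂F/∂y)·y' = -∂F/∂x
  dy/dx = -(∂F/∂x)/(∂F/∂y) = -(2x + 3y)/(3x + 2y) = (-2x - 3y)/(3x + 2y)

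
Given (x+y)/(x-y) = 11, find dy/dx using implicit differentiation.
Differentiate the relation implicitly: treat y = y(x) and apply the chain rule, so every y-derivative picks up a y' = dy/dx factor.

With everything moved to the left-hand side, differentiate term by term:
  d/dx[(x + y)/(x - y)] = (y' + 1)/(x - y) + (x + y)(y' - 1)/(x - y)^2
  d/dx[-11] = 0

Separating the contributions that come from x directly and those that come through y:
  without y':      1/(x - y) - (x + y)/(x - y)^2
  multiplying y':  1/(x - y) + (x + y)/(x - y)^2

so (1/(x - y) - (x + y)/(x - y)^2) + (1/(x - y) + (x + y)/(x - y)^2)·y' = 0, and therefore
  dy/dx = -(1/(x - y) - (x + y)/(x - y)^2)/(1/(x - y) + (x + y)/(x - y)^2)
        = -(-2y/(x - y)^2)/(2x/(x - y)^2) = y/x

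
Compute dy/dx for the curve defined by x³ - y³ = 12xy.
Apply d/dx to both sides, remembering that y depends on x. Each occurrence of y therefore brings in a y' = dy/dx via the chain rule.

With F(x, y) equal to the left-hand side minus the right, differentiate F term by term:
  d/dx[x^3] = 3x^2
  d/dx[-12xy] = -12x·y' - 12y
  d/dx[-y^3] = -3y^2·y'
Adding these up, d/dx[F] = 0 becomes
  (3x^2 - 12y) + (-12x - 3y^2)·y' = 0,
so isolating y',
  dy/dx = -(3x^2 - 12y)/(-12x - 3y^2) = (x^2 - 4y)/(4x + y^2)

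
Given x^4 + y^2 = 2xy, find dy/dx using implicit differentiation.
Take d/dx of both sides. Since y is implicitly a function of x, the chain rule attaches a y' = dy/dx factor whenever we differentiate through y.

Set F(x, y) = (left side) − (right side), so the curve is F = 0. Differentiating each term of F:
  d/dx[x^4] = 4x^3
  d/dx[-2xy] = -2x·y' - 2y
  d/dx[y^2] = 2y·y'

Collecting, the y'-free part is the partial derivative in x and the y' coefficient is the partial derivative in y:
  ∂F/∂x = 4x^3 - 2y
  ∂F/∂y = -2x + 2y

so d/dx[F(x, y(x))] = ∂F/∂x + (∂F/∂y)·y' = 0. Rearranging,
  dy/dx = -(∂F/∂x)/(∂F/∂y) = -(4x^3 - 2y)/(-2x + 2y) = (2x^3 - y)/(x - y)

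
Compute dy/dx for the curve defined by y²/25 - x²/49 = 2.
Differentiate the relation implicitly: treat y = y(x) and apply the chain rule, so every y-derivative picks up a y' = dy/dx factor.

With everything moved to the left-hand side, differentiate term by term:
  d/dx[-x^2/49] = -2x/49
  d/dx[y^2/25] = 2y·y'/25
  d/dx[-2] = 0

Separating the contributions that come from x directly and those that come through y:
  without y':      -2x/49
  multiplying y':  2y/25

so (-2x/49) + (2y/25)·y' = 0, and therefore
  dy/dx = -(-2x/49)/(2y/25) = 25x/(49y)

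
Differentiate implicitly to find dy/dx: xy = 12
Apply d/dx to both sides, remembering that y depends on x. Each occurrence of y therefore brings in a y' = dy/dx via the chain rule.

With F(x, y) equal to the left-hand side minus the right, differentiate F term by term:
  d/dx[xy] = x·y' + y
  d/dx[-12] = 0
Adding these up, d/dx[F] = 0 becomes
  (y) + (x)·y' = 0,
so isolating y',
  dy/dx = -(y)/(x) = -y/x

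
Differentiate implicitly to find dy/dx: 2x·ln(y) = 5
Differentiate both sides with respect to x, treating y as y(x). By the chain rule, any term containing y contributes a factor of y' = dy/dx when we differentiate it.

Move every term to one side and write the relation as F(x, y) = 0. Term by term,
  d/dx[2x·ln(y)] = 2x·y'/y + 2ln(y)
  d/dx[-5] = 0

The pieces without y' make up ∂F/∂x and the coefficient of y' is ∂F/∂y:
  ∂F/∂x = 2ln(y),
  ∂F/∂y = 2x/y.

Since d/dx[F] = ∂F/∂x + (∂F/∂y)·y' = 0, solve for y':
  (∂F/∂y)·y' = -∂F/∂x
  dy/dx = -(∂F/∂x)/(∂F/∂y) = -(2ln(y))/(2x/y) = -y·ln(y)/x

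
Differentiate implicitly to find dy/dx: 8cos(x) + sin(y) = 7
Differentiate both sides with respect to x, treating y as y(x). By the chain rule, any term containing y contributes a factor of y' = dy/dx when we differentiate it.

Move every term to one side and write the relation as F(x, y) = 0. Term by term,
  d/dx[sin(y)] = y'·cos(y)
  d/dx[8cos(x)] = -8sin(x)
  d/dx[-7] = 0

The pieces without y' make up ∂F/∂x and the coefficient of y' is ∂F/∂y:
  ∂F/∂x = -8sin(x),
  ∂F/∂y = cos(y).

Since d/dx[F] = ∂F/∂x + (∂F/∂y)·y' = 0, solve for y':
  (∂F/∂y)·y' = -∂F/∂x
  dy/dx = -(∂F/∂x)/(∂F/∂y) = -(-8sin(x))/(cos(y)) = 8sin(x)/cos(y)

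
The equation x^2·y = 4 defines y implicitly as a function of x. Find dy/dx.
Apply d/dx to both sides, remembering that y depends on x. Each occurrence of y therefore brings in a y' = dy/dx via the chain rule.

With F(x, y) equal to the left-hand side minus the right, differentiate F term by term:
  d/dx[x^2y] = x^2·y' + 2xy
  d/dx[-4] = 0
Adding these up, d/dx[F] = 0 becomes
  (2xy) + (x^2)·y' = 0,
so isolating y',
  dy/dx = -(2xy)/(x^2) = -2y/x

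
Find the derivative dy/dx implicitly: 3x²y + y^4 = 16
Take d/dx of both sides. Since y is implicitly a function of x, the chain rule attaches a y' = dy/dx factor whenever we differentiate through y.

Set F(x, y) = (left side) − (right side), so the curve is F = 0. Differentiating each term of F:
  d/dx[3x^2y] = 3x^2·y' + 6xy
  d/dx[y^4] = 4y^3·y'
  d/dx[-16] = 0

Collecting, the y'-free part is the partial derivative in x and the y' coefficient is the partial derivative in y:
  ∂F/∂x = 6xy
  ∂F/∂y = 3x^2 + 4y^3

so d/dx[F(x, y(x))] = ∂F/∂x + (∂F/∂y)·y' = 0. Rearranging,
  dy/dx = -(∂F/∂x)/(∂F/∂y) = -(6xy)/(3x^2 + 4y^3) = -6xy/(3x^2 + 4y^3)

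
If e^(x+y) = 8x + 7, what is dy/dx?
Take d/dx of both sides. Since y is implicitly a function of x, the chain rule attaches a y' = dy/dx factor whenever we differentiate through y.

Set F(x, y) = (left side) − (right side), so the curve is F = 0. Differentiating each term of F:
  d/dx[-8x] = -8
  d/dx[e^(x + y)] = (y' + 1)·e^(x + y)
  d/dx[-7] = 0

Collecting, the y'-free part is the partial derivative in x and the y' coefficient is the partial derivative in y:
  ∂F/∂x = e^(x + y) - 8
  ∂F/∂y = e^(x + y)

so d/dx[F(x, y(x))] = ∂F/∂x + (∂F/∂y)·y' = 0. Rearranging,
  dy/dx = -(∂F/∂x)/(∂F/∂y) = -(e^(x + y) - 8)/(e^(x + y)) = 8e^(-x - y) - 1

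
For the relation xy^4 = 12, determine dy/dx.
Differentiate the relation implicitly: treat y = y(x) and apply the chain rule, so every y-derivative picks up a y' = dy/dx factor.

With everything moved to the left-hand side, differentiate term by term:
  d/dx[xy^4] = 4xy^3·y' + y^4
  d/dx[-12] = 0

Separating the contributions that come from x directly and those that come through y:
  without y':      y^4
  multiplying y':  4xy^3

so (y^4) + (4xy^3)·y' = 0, and therefore
  dy/dx = -(y^4)/(4xy^3) = -y/(4x)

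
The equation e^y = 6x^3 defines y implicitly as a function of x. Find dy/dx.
Differentiate both sides with respect to x, treating y as y(x). By the chain rule, any term containing y contributes a factor of y' = dy/dx when we differentiate it.

Move every term to one side and write the relation as F(x, y) = 0. Term by term,
  d/dx[-6x^3] = -18x^2
  d/dx[e^(y)] = y'·e^(y)

The pieces without y' make up ∂F/∂x and the coefficient of y' is ∂F/∂y:
  ∂F/∂x = -18x^2,
  ∂F/∂y = e^(y).

Since d/dx[F] = ∂F/∂x + (∂F/∂y)·y' = 0, solve for y':
  (∂F/∂y)·y' = -∂F/∂x
  dy/dx = -(∂F/∂x)/(∂F/∂y) = -(-18x^2)/(e^(y)) = 18x^2e^(-y)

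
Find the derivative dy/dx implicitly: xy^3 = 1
Apply d/dx to both sides, remembering that y depends on x. Each occurrence of y therefore brings in a y' = dy/dx via the chain rule.

With F(x, y) equal to the left-hand side minus the right, differentiate F term by term:
  d/dx[xy^3] = 3xy^2·y' + y^3
  d/dx[-1] = 0
Adding these up, d/dx[F] = 0 becomes
  (y^3) + (3xy^2)·y' = 0,
so isolating y',
  dy/dx = -(y^3)/(3xy^2) = -y/(3x)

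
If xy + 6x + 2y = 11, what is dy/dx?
Apply d/dx to both sides, remembering that y depends on x. Each occurrence of y therefore brings in a y' = dy/dx via the chain rule.

With F(x, y) equal to the left-hand side minus the right, differentiate F term by term:
  d/dx[xy] = x·y' + y
  d/dx[6x] = 6
  d/dx[2y] = 2·y'
  d/dx[-11] = 0
Adding these up, d/dx[F] = 0 becomes
  (y + 6) + (x + 2)·y' = 0,
so isolating y',
  dy/dx = -(y + 6)/(x + 2) = (-y - 6)/(x + 2)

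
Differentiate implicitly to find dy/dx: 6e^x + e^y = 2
Differentiate both sides with respect to x, treating y as y(x). By the chain rule, any term containing y contributes a factor of y' = dy/dx when we differentiate it.

Move every term to one side and write the relation as F(x, y) = 0. Term by term,
  d/dx[6e^(x)] = 6e^(x)
  d/dx[e^(y)] = y'·e^(y)
  d/dx[-2] = 0

The pieces without y' make up ∂F/∂x and the coefficient of y' is ∂F/∂y:
  ∂F/∂x = 6e^(x),
  ∂F/∂y = e^(y).

Since d/dx[F] = ∂F/∂x + (∂F/∂y)·y' = 0, solve for y':
  (∂F/∂y)·y' = -∂F/∂x
  dy/dx = -(∂F/∂x)/(∂F/∂y) = -(6e^(x))/(e^(y)) = -6e^(x - y)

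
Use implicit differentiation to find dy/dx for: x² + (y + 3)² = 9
Take d/dx of both sides. Since y is implicitly a function of x, the chain rule attaches a y' = dy/dx factor whenever we differentiate through y.

Set F(x, y) = (left side) − (right side), so the curve is F = 0. Differentiating each term of F:
  d/dx[x^2] = 2x
  d/dx[(y + 3)^2] = 2·y'(y + 3)
  d/dx[-9] = 0

Collecting, the y'-free part is the partial derivative in x and the y' coefficient is the partial derivative in y:
  ∂F/∂x = 2x
  ∂F/∂y = 2y + 6

so d/dx[F(x, y(x))] = ∂F/∂x + (∂F/∂y)·y' = 0. Rearranging,
  dy/dx = -(∂F/∂x)/(∂F/∂y) = -(2x)/(2y + 6) = -x/(y + 3)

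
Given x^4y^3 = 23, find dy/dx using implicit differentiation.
Differentiate the relation implicitly: treat y = y(x) and apply the chain rule, so every y-derivative picks up a y' = dy/dx factor.

With everything moved to the left-hand side, differentiate term by term:
  d/dx[x^4y^3] = 3x^4y^2·y' + 4x^3y^3
  d/dx[-23] = 0

Separating the contributions that come from x directly and those that come through y:
  without y':      4x^3y^3
  multiplying y':  3x^4y^2

so (4x^3y^3) + (3x^4y^2)·y' = 0, and therefore
  dy/dx = -(4x^3y^3)/(3x^4y^2) = -4y/(3x)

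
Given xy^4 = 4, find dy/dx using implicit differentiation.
Differentiate the relation implicitly: treat y = y(x) and apply the chain rule, so every y-derivative picks up a y' = dy/dx factor.

With everything moved to the left-hand side, differentiate term by term:
  d/dx[xy^4] = 4xy^3·y' + y^4
  d/dx[-4] = 0

Separating the contributions that come from x directly and those that come through y:
  without y':      y^4
  multiplying y':  4xy^3

so (y^4) + (4xy^3)·y' = 0, and therefore
  dy/dx = -(y^4)/(4xy^3) = -y/(4x)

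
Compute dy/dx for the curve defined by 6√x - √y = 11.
Take d/dx of both sides. Since y is implicitly a function of x, the chain rule attaches a y' = dy/dx factor whenever we differentiate through y.

Set F(x, y) = (left side) − (right side), so the curve is F = 0. Differentiating each term of F:
  d/dx[6√(x)] = 3/√(x)
  d/dx[-√(y)] = -y'/(2√(y))
  d/dx[-11] = 0

Collecting, the y'-free part is the partial derivative in x and the y' coefficient is the partial derivative in y:
  ∂F/∂x = 3/√(x)
  ∂F/∂y = -1/(2√(y))

so d/dx[F(x, y(x))] = ∂F/∂x + (∂F/∂y)·y' = 0. Rearranging,
  dy/dx = -(∂F/∂x)/(∂F/∂y) = -(3/√(x))/(-1/(2√(y))) = 6√(y)/√(x)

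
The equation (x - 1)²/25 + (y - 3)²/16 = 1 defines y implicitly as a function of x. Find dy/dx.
Apply d/dx to both sides, remembering that y depends on x. Each occurrence of y therefore brings in a y' = dy/dx via the chain rule.

With F(x, y) equal to the left-hand side minus the right, differentiate F term by term:
  d/dx[(x - 1)^2/25] = 2x/25 - 2/25
  d/dx[(y - 3)^2/16] = y'(y - 3)/8
  d/dx[-1] = 0
Adding these up, d/dx[F] = 0 becomes
  (2x/25 - 2/25) + (y/8 - 3/8)·y' = 0,
so isolating y',
  dy/dx = -(2x/25 - 2/25)/(y/8 - 3/8)
        = -(2(x - 1)/25)/((y - 3)/8) = 16(1 - x)/(25(y - 3))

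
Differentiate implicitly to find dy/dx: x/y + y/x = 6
Take d/dx of both sides. Since y is implicitly a function of x, the chain rule attaches a y' = dy/dx factor whenever we differentiate through y.

Set F(x, y) = (left side) − (right side), so the curve is F = 0. Differentiating each term of F:
  d/dx[x/y] = -x·y'/y^2 + 1/y
  d/dx[y/x] = y'/x - y/x^2
  d/dx[-6] = 0

Collecting, the y'-free part is the partial derivative in x and the y' coefficient is the partial derivative in y:
  ∂F/∂x = 1/y - y/x^2
  ∂F/∂y = -x/y^2 + 1/x

so d/dx[F(x, y(x))] = ∂F/∂x + (∂F/∂y)·y' = 0. Rearranging,
  dy/dx = -(∂F/∂x)/(∂F/∂y) = -(1/y - y/x^2)/(-x/y^2 + 1/x)
        = -((x - y)(x + y)/(x^2y))/(-(x - y)(x + y)/(xy^2)) = y/x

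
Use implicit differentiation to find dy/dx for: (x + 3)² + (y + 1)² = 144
Differentiate both sides with respect to x, treating y as y(x). By the chain rule, any term containing y contributes a factor of y' = dy/dx when we differentiate it.

Move every term to one side and write the relation as F(x, y) = 0. Term by term,
  d/dx[(x + 3)^2] = 2x + 6
  d/dx[(y + 1)^2] = 2·y'(y + 1)
  d/dx[-144] = 0

The pieces without y' make up ∂F/∂x and the coefficient of y' is ∂F/∂y:
  ∂F/∂x = 2x + 6,
  ∂F/∂y = 2y + 2.

Since d/dx[F] = ∂F/∂x + (∂F/∂y)·y' = 0, solve for y':
  (∂F/∂y)·y' = -∂F/∂x
  dy/dx = -(∂F/∂x)/(∂F/∂y) = -(2x + 6)/(2y + 2) = (-x - 3)/(y + 1)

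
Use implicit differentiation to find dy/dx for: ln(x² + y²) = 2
Apply d/dx to both sides, remembering that y depends on x. Each occurrence of y therefore brings in a y' = dy/dx via the chain rule.

With F(x, y) equal to the left-hand side minus the right, differentiate F term by term:
  d/dx[ln(x^2 + y^2)] = (2x + 2y·y')/(x^2 + y^2)
  d/dx[-2] = 0
Adding these up, d/dx[F] = 0 becomes
  (2x/(x^2 + y^2)) + (2y/(x^2 + y^2))·y' = 0,
so isolating y',
  dy/dx = -(2x/(x^2 + y^2))/(2y/(x^2 + y^2)) = -x/y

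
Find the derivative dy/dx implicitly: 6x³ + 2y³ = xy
Apply d/dx to both sides, remembering that y depends on x. Each occurrence of y therefore brings in a y' = dy/dx via the chain rule.

With F(x, y) equal to the left-hand side minus the right, differentiate F term by term:
  d/dx[6x^3] = 18x^2
  d/dx[-xy] = -x·y' - y
  d/dx[2y^3] = 6y^2·y'
Adding these up, d/dx[F] = 0 becomes
  (18x^2 - y) + (-x + 6y^2)·y' = 0,
so isolating y',
  dy/dx = -(18x^2 - y)/(-x + 6y^2) = (18x^2 - y)/(x - 6y^2)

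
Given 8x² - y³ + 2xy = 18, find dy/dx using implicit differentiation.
Differentiate both sides with respect to x, treating y as y(x). By the chain rule, any term containing y contributes a factor of y' = dy/dx when we differentiate it.

Move every term to one side and write the relation as F(x, y) = 0. Term by term,
  d/dx[8x^2] = 16x
  d/dx[2xy] = 2x·y' + 2y
  d/dx[-y^3] = -3y^2·y'
  d/dx[-18] = 0

The pieces without y' make up ∂F/∂x and the coefficient of y' is ∂F/∂y:
  ∂F/∂x = 16x + 2y,
  ∂F/∂y = 2x - 3y^2.

Since d/dx[F] = ∂F/∂x + (∂F/∂y)·y' = 0, solve for y':
  (∂F/∂y)·y' = -∂F/∂x
  dy/dx = -(∂F/∂x)/(∂F/∂y) = -(16x + 2y)/(2x - 3y^2) = 2(-8x - y)/(2x - 3y^2)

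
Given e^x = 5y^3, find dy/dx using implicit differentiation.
Differentiate both sides with respect to x, treating y as y(x). By the chain rule, any term containing y contributes a factor of y' = dy/dx when we differentiate it.

Move every term to one side and write the relation as F(x, y) = 0. Term by term,
  d/dx[-5y^3] = -15y^2·y'
  d/dx[e^(x)] = e^(x)

The pieces without y' make up ∂F/∂x and the coefficient of y' is ∂F/∂y:
  ∂F/∂x = e^(x),
  ∂F/∂y = -15y^2.

Since d/dx[F] = ∂F/∂x + (∂F/∂y)·y' = 0, solve for y':
  (∂F/∂y)·y' = -∂F/∂x
  dy/dx = -(∂F/∂x)/(∂F/∂y) = -(e^(x))/(-15y^2) = e^(x)/(15y^2)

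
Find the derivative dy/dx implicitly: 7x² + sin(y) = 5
Differentiate both sides with respect to x, treating y as y(x). By the chain rule, any term containing y contributes a factor of y' = dy/dx when we differentiate it.

Move every term to one side and write the relation as F(x, y) = 0. Term by term,
  d/dx[7x^2] = 14x
  d/dx[sin(y)] = y'·cos(y)
  d/dx[-5] = 0

The pieces without y' make up ∂F/∂x and the coefficient of y' is ∂F/∂y:
  ∂F/∂x = 14x,
  ∂F/∂y = cos(y).

Since d/dx[F] = ∂F/∂x + (∂F/∂y)·y' = 0, solve for y':
  (∂F/∂y)·y' = -∂F/∂x
  dy/dx = -(∂F/∂x)/(∂F/∂y) = -(14x)/(cos(y)) = -14x/cos(y)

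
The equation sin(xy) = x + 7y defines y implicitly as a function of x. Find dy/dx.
Differentiate the relation implicitly: treat y = y(x) and apply the chain rule, so every y-derivative picks up a y' = dy/dx factor.

With everything moved to the left-hand side, differentiate term by term:
  d/dx[-x] = -1
  d/dx[-7y] = -7·y'
  d/dx[sin(xy)] = (x·y' + y)·cos(xy)

Separating the contributions that come from x directly and those that come through y:
  without y':      y·cos(xy) - 1
  multiplying y':  x·cos(xy) - 7

so (y·cos(xy) - 1) + (x·cos(xy) - 7)·y' = 0, and therefore
  dy/dx = -(y·cos(xy) - 1)/(x·cos(xy) - 7) = (-y·cos(xy) + 1)/(x·cos(xy) - 7)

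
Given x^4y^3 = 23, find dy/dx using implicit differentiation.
Differentiate the relation implicitly: treat y = y(x) and apply the chain rule, so every y-derivative picks up a y' = dy/dx factor.

With everything moved to the left-hand side, differentiate term by term:
  d/dx[x^4y^3] = 3x^4y^2·y' + 4x^3y^3
  d/dx[-23] = 0

Separating the contributions that come from x directly and those that come through y:
  without y':      4x^3y^3
  multiplying y':  3x^4y^2

so (4x^3y^3) + (3x^4y^2)·y' = 0, and therefore
  dy/dx = -(4x^3y^3)/(3x^4y^2) = -4y/(3x)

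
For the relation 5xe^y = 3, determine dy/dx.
Take d/dx of both sides. Since y is implicitly a function of x, the chain rule attaches a y' = dy/dx factor whenever we differentiate through y.

Set F(x, y) = (left side) − (right side), so the curve is F = 0. Differentiating each term of F:
  d/dx[5x·e^(y)] = 5x·y'·e^(y) + 5e^(y)
  d/dx[-3] = 0

Collecting, the y'-free part is the partial derivative in x and the y' coefficient is the partial derivative in y:
  ∂F/∂x = 5e^(y)
  ∂F/∂y = 5x·e^(y)

so d/dx[F(x, y(x))] = ∂F/∂x + (∂F/∂y)·y' = 0. Rearranging,
  dy/dx = -(∂F/∂x)/(∂F/∂y) = -(5e^(y))/(5x·e^(y)) = -1/x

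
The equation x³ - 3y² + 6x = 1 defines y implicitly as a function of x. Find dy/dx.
Differentiate both sides with respect to x, treating y as y(x). By the chain rule, any term containing y contributes a factor of y' = dy/dx when we differentiate it.

Move every term to one side and write the relation as F(x, y) = 0. Term by term,
  d/dx[x^3] = 3x^2
  d/dx[6x] = 6
  d/dx[-3y^2] = -6y·y'
  d/dx[-1] = 0

The pieces without y' make up ∂F/∂x and the coefficient of y' is ∂F/∂y:
  ∂F/∂x = 3x^2 + 6,
  ∂F/∂y = -6y.

Since d/dx[F] = ∂F/∂x + (∂F/∂y)·y' = 0, solve for y':
  (∂F/∂y)·y' = -∂F/∂x
  dy/dx = -(∂F/∂x)/(∂F/∂y) = -(3x^2 + 6)/(-6y) = (x^2 + 2)/(2y)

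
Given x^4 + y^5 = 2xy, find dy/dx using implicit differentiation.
Take d/dx of both sides. Since y is implicitly a function of x, the chain rule attaches a y' = dy/dx factor whenever we differentiate through y.

Set F(x, y) = (left side) − (right side), so the curve is F = 0. Differentiating each term of F:
  d/dx[x^4] = 4x^3
  d/dx[-2xy] = -2x·y' - 2y
  d/dx[y^5] = 5y^4·y'

Collecting, the y'-free part is the partial derivative in x and the y' coefficient is the partial derivative in y:
  ∂F/∂x = 4x^3 - 2y
  ∂F/∂y = -2x + 5y^4

so d/dx[F(x, y(x))] = ∂F/∂x + (∂F/∂y)·y' = 0. Rearranging,
  dy/dx = -(∂F/∂x)/(∂F/∂y) = -(4x^3 - 2y)/(-2x + 5y^4) = 2(2x^3 - y)/(2x - 5y^4)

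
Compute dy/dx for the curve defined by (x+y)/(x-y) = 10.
Differentiate the relation implicitly: treat y = y(x) and apply the chain rule, so every y-derivative picks up a y' = dy/dx factor.

With everything moved to the left-hand side, differentiate term by term:
  d/dx[(x + y)/(x - y)] = (y' + 1)/(x - y) + (x + y)(y' - 1)/(x - y)^2
  d/dx[-10] = 0

Separating the contributions that come from x directly and those that come through y:
  without y':      1/(x - y) - (x + y)/(x - y)^2
  multiplying y':  1/(x - y) + (x + y)/(x - y)^2

so (1/(x - y) - (x + y)/(x - y)^2) + (1/(x - y) + (x + y)/(x - y)^2)·y' = 0, and therefore
  dy/dx = -(1/(x - y) - (x + y)/(x - y)^2)/(1/(x - y) + (x + y)/(x - y)^2)
        = -(-2y/(x - y)^2)/(2x/(x - y)^2) = y/x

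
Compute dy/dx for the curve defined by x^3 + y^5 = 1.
Differentiate the relation implicitly: treat y = y(x) and apply the chain rule, so every y-derivative picks up a y' = dy/dx factor.

With everything moved to the left-hand side, differentiate term by term:
  d/dx[x^3] = 3x^2
  d/dx[y^5] = 5y^4·y'
  d/dx[-1] = 0

Separating the contributions that come from x directly and those that come through y:
  without y':      3x^2
  multiplying y':  5y^4

so (3x^2) + (5y^4)·y' = 0, and therefore
  dy/dx = -(3x^2)/(5y^4) = -3x^2/(5y^4)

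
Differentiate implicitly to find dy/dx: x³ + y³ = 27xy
Apply d/dx to both sides, remembering that y depends on x. Each occurrence of y therefore brings in a y' = dy/dx via the chain rule.

With F(x, y) equal to the left-hand side minus the right, differentiate F term by term:
  d/dx[x^3] = 3x^2
  d/dx[-27xy] = -27x·y' - 27y
  d/dx[y^3] = 3y^2·y'
Adding these up, d/dx[F] = 0 becomes
  (3x^2 - 27y) + (-27x + 3y^2)·y' = 0,
so isolating y',
  dy/dx = -(3x^2 - 27y)/(-27x + 3y^2) = (x^2 - 9y)/(9x - y^2)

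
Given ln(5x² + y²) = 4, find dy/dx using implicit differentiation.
Apply d/dx to both sides, remembering that y depends on x. Each occurrence of y therefore brings in a y' = dy/dx via the chain rule.

With F(x, y) equal to the left-hand side minus the right, differentiate F term by term:
  d/dx[ln(5x^2 + y^2)] = (10x + 2y·y')/(5x^2 + y^2)
  d/dx[-4] = 0
Adding these up, d/dx[F] = 0 becomes
  (10x/(5x^2 + y^2)) + (2y/(5x^2 + y^2))·y' = 0,
so isolating y',
  dy/dx = -(10x/(5x^2 + y^2))/(2y/(5x^2 + y^2)) = -5x/y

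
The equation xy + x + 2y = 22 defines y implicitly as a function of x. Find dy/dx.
Apply d/dx to both sides, remembering that y depends on x. Each occurrence of y therefore brings in a y' = dy/dx via the chain rule.

With F(x, y) equal to the left-hand side minus the right, differentiate F term by term:
  d/dx[xy] = x·y' + y
  d/dx[x] = 1
  d/dx[2y] = 2·y'
  d/dx[-22] = 0
Adding these up, d/dx[F] = 0 becomes
  (y + 1) + (x + 2)·y' = 0,
so isolating y',
  dy/dx = -(y + 1)/(x + 2) = (-y - 1)/(x + 2)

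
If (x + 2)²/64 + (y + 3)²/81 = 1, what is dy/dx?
Differentiate the relation implicitly: treat y = y(x) and apply the chain rule, so every y-derivative picks up a y' = dy/dx factor.

With everything moved to the left-hand side, differentiate term by term:
  d/dx[(x + 2)^2/64] = x/32 + 1/16
  d/dx[(y + 3)^2/81] = 2·y'(y + 3)/81
  d/dx[-1] = 0

Separating the contributions that come from x directly and those that come through y:
  without y':      x/32 + 1/16
  multiplying y':  2y/81 + 2/27

so (x/32 + 1/16) + (2y/81 + 2/27)·y' = 0, and therefore
  dy/dx = -(x/32 + 1/16)/(2y/81 + 2/27)
        = -((x + 2)/32)/(2(y + 3)/81) = 81(-x - 2)/(64(y + 3))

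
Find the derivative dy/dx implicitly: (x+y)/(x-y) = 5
Differentiate the relation implicitly: treat y = y(x) and apply the chain rule, so every y-derivative picks up a y' = dy/dx factor.

With everything moved to the left-hand side, differentiate term by term:
  d/dx[(x + y)/(x - y)] = (y' + 1)/(x - y) + (x + y)(y' - 1)/(x - y)^2
  d/dx[-5] = 0

Separating the contributions that come from x directly and those that come through y:
  without y':      1/(x - y) - (x + y)/(x - y)^2
  multiplying y':  1/(x - y) + (x + y)/(x - y)^2

so (1/(x - y) - (x + y)/(x - y)^2) + (1/(x - y) + (x + y)/(x - y)^2)·y' = 0, and therefore
  dy/dx = -(1/(x - y) - (x + y)/(x - y)^2)/(1/(x - y) + (x + y)/(x - y)^2)
        = -(-2y/(x - y)^2)/(2x/(x - y)^2) = y/x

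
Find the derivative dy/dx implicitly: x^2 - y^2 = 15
Differentiate the relation implicitly: treat y = y(x) and apply the chain rule, so every y-derivative picks up a y' = dy/dx factor.

With everything moved to the left-hand side, differentiate term by term:
  d/dx[x^2] = 2x
  d/dx[-y^2] = -2y·y'
  d/dx[-15] = 0

Separating the contributions that come from x directly and those that come through y:
  without y':      2x
  multiplying y':  -2y

so (2x) + (-2y)·y' = 0, and therefore
  dy/dx = -(2x)/(-2y) = x/y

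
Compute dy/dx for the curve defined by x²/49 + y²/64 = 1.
Take d/dx of both sides. Since y is implicitly a function of x, the chain rule attaches a y' = dy/dx factor whenever we differentiate through y.

Set F(x, y) = (left side) − (right side), so the curve is F = 0. Differentiating each term of F:
  d/dx[x^2/49] = 2x/49
  d/dx[y^2/64] = y·y'/32
  d/dx[-1] = 0

Collecting, the y'-free part is the partial derivative in x and the y' coefficient is the partial derivative in y:
  ∂F/∂x = 2x/49
  ∂F/∂y = y/32

so d/dx[F(x, y(x))] = ∂F/∂x + (∂F/∂y)·y' = 0. Rearranging,
  dy/dx = -(∂F/∂x)/(∂F/∂y) = -(2x/49)/(y/32) = -64x/(49y)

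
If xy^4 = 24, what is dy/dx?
Differentiate both sides with respect to x, treating y as y(x). By the chain rule, any term containing y contributes a factor of y' = dy/dx when we differentiate it.

Move every term to one side and write the relation as F(x, y) = 0. Term by term,
  d/dx[xy^4] = 4xy^3·y' + y^4
  d/dx[-24] = 0

The pieces without y' make up ∂F/∂x and the coefficient of y' is ∂F/∂y:
  ∂F/∂x = y^4,
  ∂F/∂y = 4xy^3.

Since d/dx[F] = ∂F/∂x + (∂F/∂y)·y' = 0, solve for y':
  (∂F/∂y)·y' = -∂F/∂x
  dy/dx = -(∂F/∂x)/(∂F/∂y) = -(y^4)/(4xy^3) = -y/(4x)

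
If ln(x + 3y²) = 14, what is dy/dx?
Differentiate the relation implicitly: treat y = y(x) and apply the chain rule, so every y-derivative picks up a y' = dy/dx factor.

With everything moved to the left-hand side, differentiate term by term:
  d/dx[ln(x + 3y^2)] = (6y·y' + 1)/(x + 3y^2)
  d/dx[-14] = 0

Separating the contributions that come from x directly and those that come through y:
  without y':      1/(x + 3y^2)
  multiplying y':  6y/(x + 3y^2)

so (1/(x + 3y^2)) + (6y/(x + 3y^2))·y' = 0, and therefore
  dy/dx = -(1/(x + 3y^2))/(6y/(x + 3y^2)) = -1/(6y)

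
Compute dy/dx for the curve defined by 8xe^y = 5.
Apply d/dx to both sides, remembering that y depends on x. Each occurrence of y therefore brings in a y' = dy/dx via the chain rule.

With F(x, y) equal to the left-hand side minus the right, differentiate F term by term:
  d/dx[8x·e^(y)] = 8x·y'·e^(y) + 8e^(y)
  d/dx[-5] = 0
Adding these up, d/dx[F] = 0 becomes
  (8e^(y)) + (8x·e^(y))·y' = 0,
so isolating y',
  dy/dx = -(8e^(y))/(8x·e^(y)) = -1/x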